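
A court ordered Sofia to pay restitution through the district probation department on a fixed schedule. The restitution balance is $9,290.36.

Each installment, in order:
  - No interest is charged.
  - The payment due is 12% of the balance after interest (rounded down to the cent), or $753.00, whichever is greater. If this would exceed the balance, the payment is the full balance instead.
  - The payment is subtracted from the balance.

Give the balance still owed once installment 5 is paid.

# | Opening | Payment | End bal
1 | $9,290.36 | $1,114.84 | $8,175.52
2 | $8,175.52 | $981.06 | $7,194.46
3 | $7,194.46 | $863.33 | $6,331.13
4 | $6,331.13 | $759.73 | $5,571.40
5 | $5,571.40 | $753.00 | $4,818.40

$4,818.40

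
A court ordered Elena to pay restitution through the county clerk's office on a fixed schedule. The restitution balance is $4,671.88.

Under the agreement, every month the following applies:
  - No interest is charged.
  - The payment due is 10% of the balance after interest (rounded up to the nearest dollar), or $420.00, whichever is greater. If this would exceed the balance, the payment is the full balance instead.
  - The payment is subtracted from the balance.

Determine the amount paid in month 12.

Month 1: $4,671.88 − $468.00 → $4,203.88
Month 2: $4,203.88 − $421.00 → $3,782.88
Month 3: $3,782.88 − $420.00 → $3,362.88
Month 4: $3,362.88 − $420.00 → $2,942.88
Month 5: $2,942.88 − $420.00 → $2,522.88
Month 6: $2,522.88 − $420.00 → $2,102.88
Month 7: $2,102.88 − $420.00 → $1,682.88
Month 8: $1,682.88 − $420.00 → $1,262.88
Month 9: $1,262.88 − $420.00 → $842.88
Month 10: $842.88 − $420.00 → $422.88
Month 11: $422.88 − $420.00 → $2.88
Month 12: $2.88 − $2.88 → $0.00

$2.88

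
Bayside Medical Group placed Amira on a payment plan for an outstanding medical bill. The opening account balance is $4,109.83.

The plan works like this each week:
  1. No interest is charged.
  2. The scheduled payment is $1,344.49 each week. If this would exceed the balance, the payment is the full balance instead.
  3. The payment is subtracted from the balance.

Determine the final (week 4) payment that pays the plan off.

Week 1: opening $4,109.83; payment $1,344.49; balance $2,765.34
Week 2: opening $2,765.34; payment $1,344.49; balance $1,420.85
Week 3: opening $1,420.85; payment $1,344.49; balance $76.36
Week 4: opening $76.36; payment $76.36; balance $0.00

$76.36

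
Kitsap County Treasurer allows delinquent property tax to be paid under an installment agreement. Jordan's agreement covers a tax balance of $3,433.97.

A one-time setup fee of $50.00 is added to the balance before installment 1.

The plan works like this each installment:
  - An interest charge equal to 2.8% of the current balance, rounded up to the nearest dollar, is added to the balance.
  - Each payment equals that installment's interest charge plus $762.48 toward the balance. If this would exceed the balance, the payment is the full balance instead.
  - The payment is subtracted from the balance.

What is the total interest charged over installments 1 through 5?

$277.00

Installment 1: opening $3,483.97; interest $98.00 → $3,581.97; payment $860.48; balance $2,721.49
Installment 2: opening $2,721.49; interest $77.00 → $2,798.49; payment $839.48; balance $1,959.01
Installment 3: opening $1,959.01; interest $55.00 → $2,014.01; payment $817.48; balance $1,196.53
Installment 4: opening $1,196.53; interest $34.00 → $1,230.53; payment $796.48; balance $434.05
Installment 5: opening $434.05; interest $13.00 → $447.05; payment $447.05; balance $0.00
Total interest: $98.00 + $77.00 + $55.00 + $34.00 + $13.00 = $277.00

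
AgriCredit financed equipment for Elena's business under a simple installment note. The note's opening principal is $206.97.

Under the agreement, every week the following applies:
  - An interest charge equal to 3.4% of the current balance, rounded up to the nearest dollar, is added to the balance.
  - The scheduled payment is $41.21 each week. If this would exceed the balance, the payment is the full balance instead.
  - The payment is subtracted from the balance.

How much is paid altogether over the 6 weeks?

$233.97

Week 1: opening $206.97; interest $8.00 → $214.97; payment $41.21; balance $173.76
Week 2: opening $173.76; interest $6.00 → $179.76; payment $41.21; balance $138.55
Week 3: opening $138.55; interest $5.00 → $143.55; payment $41.21; balance $102.34
Week 4: opening $102.34; interest $4.00 → $106.34; payment $41.21; balance $65.13
Week 5: opening $65.13; interest $3.00 → $68.13; payment $41.21; balance $26.92
Week 6: opening $26.92; interest $1.00 → $27.92; payment $27.92; balance $0.00
Total paid: $233.97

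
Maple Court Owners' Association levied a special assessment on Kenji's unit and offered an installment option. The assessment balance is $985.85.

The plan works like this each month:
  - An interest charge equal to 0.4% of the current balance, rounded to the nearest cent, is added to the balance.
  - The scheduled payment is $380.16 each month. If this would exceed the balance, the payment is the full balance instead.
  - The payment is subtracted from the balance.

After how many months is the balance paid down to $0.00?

Month 1: opening $985.85; interest $3.94 → $989.79; payment $380.16; balance $609.63
Month 2: opening $609.63; interest $2.44 → $612.07; payment $380.16; balance $231.91
Month 3: opening $231.91; interest $0.93 → $232.84; payment $232.84; balance $0.00
Balance reaches $0.00 in month 3.

3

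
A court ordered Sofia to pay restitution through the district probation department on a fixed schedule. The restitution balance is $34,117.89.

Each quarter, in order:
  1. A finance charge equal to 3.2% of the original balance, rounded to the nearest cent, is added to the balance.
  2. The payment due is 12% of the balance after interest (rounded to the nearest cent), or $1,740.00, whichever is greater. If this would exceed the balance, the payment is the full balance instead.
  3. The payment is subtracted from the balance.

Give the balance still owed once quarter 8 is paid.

# | Opening | Interest | Payment | End bal
1 | $34,117.89 | $1,091.77 | $4,225.16 | $30,984.50
2 | $30,984.50 | $1,091.77 | $3,849.15 | $28,227.12
3 | $28,227.12 | $1,091.77 | $3,518.27 | $25,800.62
4 | $25,800.62 | $1,091.77 | $3,227.09 | $23,665.30
5 | $23,665.30 | $1,091.77 | $2,970.85 | $21,786.22
6 | $21,786.22 | $1,091.77 | $2,745.36 | $20,132.63
7 | $20,132.63 | $1,091.77 | $2,546.93 | $18,677.47
8 | $18,677.47 | $1,091.77 | $2,372.31 | $17,396.93

$17,396.93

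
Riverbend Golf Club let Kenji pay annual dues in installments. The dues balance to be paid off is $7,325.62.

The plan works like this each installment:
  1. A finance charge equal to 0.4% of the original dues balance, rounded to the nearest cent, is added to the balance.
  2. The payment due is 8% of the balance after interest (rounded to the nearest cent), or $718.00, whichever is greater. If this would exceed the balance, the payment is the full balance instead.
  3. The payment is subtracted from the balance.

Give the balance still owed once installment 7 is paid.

# | Opening | Interest | Payment | End bal
1 | $7,325.62 | $29.30 | $718.00 | $6,636.92
2 | $6,636.92 | $29.30 | $718.00 | $5,948.22
3 | $5,948.22 | $29.30 | $718.00 | $5,259.52
4 | $5,259.52 | $29.30 | $718.00 | $4,570.82
5 | $4,570.82 | $29.30 | $718.00 | $3,882.12
6 | $3,882.12 | $29.30 | $718.00 | $3,193.42
7 | $3,193.42 | $29.30 | $718.00 | $2,504.72

$2,504.72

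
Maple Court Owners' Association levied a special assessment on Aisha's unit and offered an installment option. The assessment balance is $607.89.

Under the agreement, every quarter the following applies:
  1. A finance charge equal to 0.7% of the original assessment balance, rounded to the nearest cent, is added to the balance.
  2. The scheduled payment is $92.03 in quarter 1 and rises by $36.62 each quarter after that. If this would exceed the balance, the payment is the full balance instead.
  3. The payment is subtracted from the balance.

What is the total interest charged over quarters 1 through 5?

$21.30

Quarter 1: opening $607.89; interest $4.26 → $612.15; payment $92.03; balance $520.12
Quarter 2: opening $520.12; interest $4.26 → $524.38; payment $128.65; balance $395.73
Quarter 3: opening $395.73; interest $4.26 → $399.99; payment $165.27; balance $234.72
Quarter 4: opening $234.72; interest $4.26 → $238.98; payment $201.89; balance $37.09
Quarter 5: opening $37.09; interest $4.26 → $41.35; payment $41.35; balance $0.00
Total interest: $4.26 + $4.26 + $4.26 + $4.26 + $4.26 = $21.30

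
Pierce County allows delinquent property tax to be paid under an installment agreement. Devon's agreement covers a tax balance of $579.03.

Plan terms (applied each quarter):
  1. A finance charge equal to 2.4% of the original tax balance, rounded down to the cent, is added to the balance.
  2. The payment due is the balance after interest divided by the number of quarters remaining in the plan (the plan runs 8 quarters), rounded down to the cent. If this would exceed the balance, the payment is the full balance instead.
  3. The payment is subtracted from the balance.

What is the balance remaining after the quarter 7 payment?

$96.25

Quarter 1: opening $579.03; interest $13.89 → $592.92; payment $74.11; balance $518.81
Quarter 2: opening $518.81; interest $13.89 → $532.70; payment $76.10; balance $456.60
Quarter 3: opening $456.60; interest $13.89 → $470.49; payment $78.41; balance $392.08
Quarter 4: opening $392.08; interest $13.89 → $405.97; payment $81.19; balance $324.78
Quarter 5: opening $324.78; interest $13.89 → $338.67; payment $84.66; balance $254.01
Quarter 6: opening $254.01; interest $13.89 → $267.90; payment $89.30; balance $178.60
Quarter 7: opening $178.60; interest $13.89 → $192.49; payment $96.24; balance $96.25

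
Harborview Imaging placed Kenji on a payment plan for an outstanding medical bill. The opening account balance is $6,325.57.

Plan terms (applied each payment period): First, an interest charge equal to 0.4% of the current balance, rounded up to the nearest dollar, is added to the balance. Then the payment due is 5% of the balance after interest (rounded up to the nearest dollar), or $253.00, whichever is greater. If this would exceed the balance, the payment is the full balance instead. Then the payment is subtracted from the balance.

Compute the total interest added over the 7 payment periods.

Payment period 1: $6,325.57 +$26.00 interest = $6,351.57; pay $318.00 → $6,033.57
Payment period 2: $6,033.57 +$25.00 interest = $6,058.57; pay $303.00 → $5,755.57
Payment period 3: $5,755.57 +$24.00 interest = $5,779.57; pay $289.00 → $5,490.57
Payment period 4: $5,490.57 +$22.00 interest = $5,512.57; pay $276.00 → $5,236.57
Payment period 5: $5,236.57 +$21.00 interest = $5,257.57; pay $263.00 → $4,994.57
Payment period 6: $4,994.57 +$20.00 interest = $5,014.57; pay $253.00 → $4,761.57
Payment period 7: $4,761.57 +$20.00 interest = $4,781.57; pay $253.00 → $4,528.57
Total interest: $26.00 + $25.00 + $24.00 + $22.00 + $21.00 + $20.00 + $20.00 = $158.00

$158.00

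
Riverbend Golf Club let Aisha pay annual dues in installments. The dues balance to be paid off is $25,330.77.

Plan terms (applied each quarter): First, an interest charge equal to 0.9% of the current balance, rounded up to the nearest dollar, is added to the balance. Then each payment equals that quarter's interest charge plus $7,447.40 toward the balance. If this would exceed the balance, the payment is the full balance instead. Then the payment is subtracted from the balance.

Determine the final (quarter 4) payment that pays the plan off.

Quarter 1: $25,330.77 +$228.00 interest = $25,558.77; pay $7,675.40 → $17,883.37
Quarter 2: $17,883.37 +$161.00 interest = $18,044.37; pay $7,608.40 → $10,435.97
Quarter 3: $10,435.97 +$94.00 interest = $10,529.97; pay $7,541.40 → $2,988.57
Quarter 4: $2,988.57 +$27.00 interest = $3,015.57; pay $3,015.57 → $0.00

$3,015.57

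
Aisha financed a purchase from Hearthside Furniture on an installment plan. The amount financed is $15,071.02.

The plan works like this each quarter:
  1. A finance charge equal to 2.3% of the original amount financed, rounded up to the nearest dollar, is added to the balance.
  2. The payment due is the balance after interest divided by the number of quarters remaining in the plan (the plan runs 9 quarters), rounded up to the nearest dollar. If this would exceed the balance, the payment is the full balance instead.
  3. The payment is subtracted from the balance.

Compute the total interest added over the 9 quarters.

$3,123.00

Quarter 1: $15,071.02 +$347.00 interest = $15,418.02; pay $1,714.00 → $13,704.02
Quarter 2: $13,704.02 +$347.00 interest = $14,051.02; pay $1,757.00 → $12,294.02
Quarter 3: $12,294.02 +$347.00 interest = $12,641.02; pay $1,806.00 → $10,835.02
Quarter 4: $10,835.02 +$347.00 interest = $11,182.02; pay $1,864.00 → $9,318.02
Quarter 5: $9,318.02 +$347.00 interest = $9,665.02; pay $1,934.00 → $7,731.02
Quarter 6: $7,731.02 +$347.00 interest = $8,078.02; pay $2,020.00 → $6,058.02
Quarter 7: $6,058.02 +$347.00 interest = $6,405.02; pay $2,136.00 → $4,269.02
Quarter 8: $4,269.02 +$347.00 interest = $4,616.02; pay $2,309.00 → $2,307.02
Quarter 9: $2,307.02 +$347.00 interest = $2,654.02; pay $2,654.02 → $0.00
Total interest: $347.00 + $347.00 + $347.00 + $347.00 + $347.00 + $347.00 + $347.00 + $347.00 + $347.00 = $3,123.00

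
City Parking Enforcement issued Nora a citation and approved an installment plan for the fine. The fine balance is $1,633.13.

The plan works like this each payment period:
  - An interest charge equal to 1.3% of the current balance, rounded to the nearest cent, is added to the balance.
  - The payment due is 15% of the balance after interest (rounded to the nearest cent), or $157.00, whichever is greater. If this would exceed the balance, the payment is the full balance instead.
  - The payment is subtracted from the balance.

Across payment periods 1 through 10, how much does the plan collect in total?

Payment period 1: $1,633.13 +$21.23 interest = $1,654.36; pay $248.15 → $1,406.21
Payment period 2: $1,406.21 +$18.28 interest = $1,424.49; pay $213.67 → $1,210.82
Payment period 3: $1,210.82 +$15.74 interest = $1,226.56; pay $183.98 → $1,042.58
Payment period 4: $1,042.58 +$13.55 interest = $1,056.13; pay $158.42 → $897.71
Payment period 5: $897.71 +$11.67 interest = $909.38; pay $157.00 → $752.38
Payment period 6: $752.38 +$9.78 interest = $762.16; pay $157.00 → $605.16
Payment period 7: $605.16 +$7.87 interest = $613.03; pay $157.00 → $456.03
Payment period 8: $456.03 +$5.93 interest = $461.96; pay $157.00 → $304.96
Payment period 9: $304.96 +$3.96 interest = $308.92; pay $157.00 → $151.92
Payment period 10: $151.92 +$1.97 interest = $153.89; pay $153.89 → $0.00
Total paid: $1,743.11

$1,743.11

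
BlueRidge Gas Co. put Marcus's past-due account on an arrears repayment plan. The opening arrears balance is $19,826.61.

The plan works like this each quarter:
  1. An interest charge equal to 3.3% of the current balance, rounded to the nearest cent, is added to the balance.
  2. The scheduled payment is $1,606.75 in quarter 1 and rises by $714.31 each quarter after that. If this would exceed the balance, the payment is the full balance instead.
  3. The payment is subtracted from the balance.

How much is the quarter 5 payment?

Quarter 1: $19,826.61 +$654.28 interest = $20,480.89; pay $1,606.75 → $18,874.14
Quarter 2: $18,874.14 +$622.85 interest = $19,496.99; pay $2,321.06 → $17,175.93
Quarter 3: $17,175.93 +$566.81 interest = $17,742.74; pay $3,035.37 → $14,707.37
Quarter 4: $14,707.37 +$485.34 interest = $15,192.71; pay $3,749.68 → $11,443.03
Quarter 5: $11,443.03 +$377.62 interest = $11,820.65; pay $4,463.99 → $7,356.66

$4,463.99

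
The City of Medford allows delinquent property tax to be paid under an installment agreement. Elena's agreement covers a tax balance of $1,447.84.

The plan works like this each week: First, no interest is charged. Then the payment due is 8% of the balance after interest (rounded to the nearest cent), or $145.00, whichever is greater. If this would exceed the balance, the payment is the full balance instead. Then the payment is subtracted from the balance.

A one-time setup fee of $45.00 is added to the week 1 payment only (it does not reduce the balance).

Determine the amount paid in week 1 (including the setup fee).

Week 1: opening $1,447.84; payment $145.00 (+ $45.00 fee); balance $1,302.84

$190.00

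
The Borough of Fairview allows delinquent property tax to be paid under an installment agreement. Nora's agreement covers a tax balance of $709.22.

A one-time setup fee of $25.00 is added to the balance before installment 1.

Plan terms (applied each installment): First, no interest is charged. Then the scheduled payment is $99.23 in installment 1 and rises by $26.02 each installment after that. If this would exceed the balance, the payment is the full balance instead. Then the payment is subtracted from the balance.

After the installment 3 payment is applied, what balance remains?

$358.47

Installment 1: opening $734.22; payment $99.23; balance $634.99
Installment 2: opening $634.99; payment $125.25; balance $509.74
Installment 3: opening $509.74; payment $151.27; balance $358.47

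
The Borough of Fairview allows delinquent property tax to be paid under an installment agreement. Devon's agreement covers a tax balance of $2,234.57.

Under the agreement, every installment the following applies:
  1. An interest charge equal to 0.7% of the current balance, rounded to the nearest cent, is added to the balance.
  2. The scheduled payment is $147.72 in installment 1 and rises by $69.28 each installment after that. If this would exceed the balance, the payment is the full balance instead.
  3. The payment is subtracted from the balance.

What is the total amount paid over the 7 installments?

$2,307.32

Installment 1: opening $2,234.57; interest $15.64 → $2,250.21; payment $147.72; balance $2,102.49
Installment 2: opening $2,102.49; interest $14.72 → $2,117.21; payment $217.00; balance $1,900.21
Installment 3: opening $1,900.21; interest $13.30 → $1,913.51; payment $286.28; balance $1,627.23
Installment 4: opening $1,627.23; interest $11.39 → $1,638.62; payment $355.56; balance $1,283.06
Installment 5: opening $1,283.06; interest $8.98 → $1,292.04; payment $424.84; balance $867.20
Installment 6: opening $867.20; interest $6.07 → $873.27; payment $494.12; balance $379.15
Installment 7: opening $379.15; interest $2.65 → $381.80; payment $381.80; balance $0.00
Total paid: $2,307.32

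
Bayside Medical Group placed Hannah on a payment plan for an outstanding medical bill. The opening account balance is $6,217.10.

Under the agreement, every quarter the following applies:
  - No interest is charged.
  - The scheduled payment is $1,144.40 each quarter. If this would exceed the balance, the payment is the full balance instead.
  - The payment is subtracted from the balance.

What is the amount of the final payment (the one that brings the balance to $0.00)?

# | Opening | Payment | End bal
1 | $6,217.10 | $1,144.40 | $5,072.70
2 | $5,072.70 | $1,144.40 | $3,928.30
3 | $3,928.30 | $1,144.40 | $2,783.90
4 | $2,783.90 | $1,144.40 | $1,639.50
5 | $1,639.50 | $1,144.40 | $495.10
6 | $495.10 | $495.10 | $0.00

$495.10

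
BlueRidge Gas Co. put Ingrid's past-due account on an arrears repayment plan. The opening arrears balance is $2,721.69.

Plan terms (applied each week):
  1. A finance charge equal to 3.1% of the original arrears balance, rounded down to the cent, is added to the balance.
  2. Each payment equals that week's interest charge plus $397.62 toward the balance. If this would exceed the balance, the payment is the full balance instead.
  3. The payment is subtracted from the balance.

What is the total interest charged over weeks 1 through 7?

$590.59

# | Opening | Interest | Payment | End bal
1 | $2,721.69 | $84.37 | $481.99 | $2,324.07
2 | $2,324.07 | $84.37 | $481.99 | $1,926.45
3 | $1,926.45 | $84.37 | $481.99 | $1,528.83
4 | $1,528.83 | $84.37 | $481.99 | $1,131.21
5 | $1,131.21 | $84.37 | $481.99 | $733.59
6 | $733.59 | $84.37 | $481.99 | $335.97
7 | $335.97 | $84.37 | $420.34 | $0.00
Total interest: $84.37 + $84.37 + $84.37 + $84.37 + $84.37 + $84.37 + $84.37 = $590.59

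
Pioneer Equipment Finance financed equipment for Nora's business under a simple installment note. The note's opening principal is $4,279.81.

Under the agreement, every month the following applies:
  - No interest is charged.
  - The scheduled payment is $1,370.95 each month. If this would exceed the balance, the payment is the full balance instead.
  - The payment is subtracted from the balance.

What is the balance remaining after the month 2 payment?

Month 1: opening $4,279.81; payment $1,370.95; balance $2,908.86
Month 2: opening $2,908.86; payment $1,370.95; balance $1,537.91

$1,537.91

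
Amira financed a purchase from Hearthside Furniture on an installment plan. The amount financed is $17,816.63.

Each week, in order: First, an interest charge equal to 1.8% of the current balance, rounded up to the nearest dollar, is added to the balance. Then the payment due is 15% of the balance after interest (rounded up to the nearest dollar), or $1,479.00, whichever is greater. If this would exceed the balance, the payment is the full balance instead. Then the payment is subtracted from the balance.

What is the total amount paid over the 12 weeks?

# | Opening | Interest | Payment | End bal
1 | $17,816.63 | $321.00 | $2,721.00 | $15,416.63
2 | $15,416.63 | $278.00 | $2,355.00 | $13,339.63
3 | $13,339.63 | $241.00 | $2,038.00 | $11,542.63
4 | $11,542.63 | $208.00 | $1,763.00 | $9,987.63
5 | $9,987.63 | $180.00 | $1,526.00 | $8,641.63
6 | $8,641.63 | $156.00 | $1,479.00 | $7,318.63
7 | $7,318.63 | $132.00 | $1,479.00 | $5,971.63
8 | $5,971.63 | $108.00 | $1,479.00 | $4,600.63
9 | $4,600.63 | $83.00 | $1,479.00 | $3,204.63
10 | $3,204.63 | $58.00 | $1,479.00 | $1,783.63
11 | $1,783.63 | $33.00 | $1,479.00 | $337.63
12 | $337.63 | $7.00 | $344.63 | $0.00
Total paid: $19,621.63

$19,621.63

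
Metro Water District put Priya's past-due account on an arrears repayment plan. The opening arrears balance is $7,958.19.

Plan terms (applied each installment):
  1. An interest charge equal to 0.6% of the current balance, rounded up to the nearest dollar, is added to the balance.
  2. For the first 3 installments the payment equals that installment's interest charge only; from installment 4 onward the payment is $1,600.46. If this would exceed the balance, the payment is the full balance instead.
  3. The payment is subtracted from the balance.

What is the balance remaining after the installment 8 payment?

$103.89

Installment 1: opening $7,958.19; interest $48.00 → $8,006.19; payment $48.00; balance $7,958.19
Installment 2: opening $7,958.19; interest $48.00 → $8,006.19; payment $48.00; balance $7,958.19
Installment 3: opening $7,958.19; interest $48.00 → $8,006.19; payment $48.00; balance $7,958.19
Installment 4: opening $7,958.19; interest $48.00 → $8,006.19; payment $1,600.46; balance $6,405.73
Installment 5: opening $6,405.73; interest $39.00 → $6,444.73; payment $1,600.46; balance $4,844.27
Installment 6: opening $4,844.27; interest $30.00 → $4,874.27; payment $1,600.46; balance $3,273.81
Installment 7: opening $3,273.81; interest $20.00 → $3,293.81; payment $1,600.46; balance $1,693.35
Installment 8: opening $1,693.35; interest $11.00 → $1,704.35; payment $1,600.46; balance $103.89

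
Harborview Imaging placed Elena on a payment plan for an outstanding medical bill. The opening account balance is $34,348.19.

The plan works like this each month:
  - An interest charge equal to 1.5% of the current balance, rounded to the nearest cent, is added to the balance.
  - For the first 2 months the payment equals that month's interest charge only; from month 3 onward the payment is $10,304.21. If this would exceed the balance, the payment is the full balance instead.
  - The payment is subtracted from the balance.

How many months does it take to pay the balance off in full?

# | Opening | Interest | Payment | End bal
1 | $34,348.19 | $515.22 | $515.22 | $34,348.19
2 | $34,348.19 | $515.22 | $515.22 | $34,348.19
3 | $34,348.19 | $515.22 | $10,304.21 | $24,559.20
4 | $24,559.20 | $368.39 | $10,304.21 | $14,623.38
5 | $14,623.38 | $219.35 | $10,304.21 | $4,538.52
6 | $4,538.52 | $68.08 | $4,606.60 | $0.00
Balance reaches $0.00 in month 6.

6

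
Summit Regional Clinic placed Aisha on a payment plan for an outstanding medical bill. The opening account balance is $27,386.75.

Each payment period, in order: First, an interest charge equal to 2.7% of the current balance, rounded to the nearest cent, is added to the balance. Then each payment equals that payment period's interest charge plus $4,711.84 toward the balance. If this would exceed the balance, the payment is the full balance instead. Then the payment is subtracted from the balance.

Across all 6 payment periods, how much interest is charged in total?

$2,528.34

Payment period 1: opening $27,386.75; interest $739.44 → $28,126.19; payment $5,451.28; balance $22,674.91
Payment period 2: opening $22,674.91; interest $612.22 → $23,287.13; payment $5,324.06; balance $17,963.07
Payment period 3: opening $17,963.07; interest $485.00 → $18,448.07; payment $5,196.84; balance $13,251.23
Payment period 4: opening $13,251.23; interest $357.78 → $13,609.01; payment $5,069.62; balance $8,539.39
Payment period 5: opening $8,539.39; interest $230.56 → $8,769.95; payment $4,942.40; balance $3,827.55
Payment period 6: opening $3,827.55; interest $103.34 → $3,930.89; payment $3,930.89; balance $0.00
Total interest: $739.44 + $612.22 + $485.00 + $357.78 + $230.56 + $103.34 = $2,528.34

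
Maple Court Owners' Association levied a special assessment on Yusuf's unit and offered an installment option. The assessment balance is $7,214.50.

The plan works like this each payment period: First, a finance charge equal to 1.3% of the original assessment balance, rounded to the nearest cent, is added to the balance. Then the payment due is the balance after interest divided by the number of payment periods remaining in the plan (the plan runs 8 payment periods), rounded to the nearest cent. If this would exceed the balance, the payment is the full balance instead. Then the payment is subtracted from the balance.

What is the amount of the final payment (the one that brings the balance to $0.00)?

$1,156.72

Payment period 1: opening $7,214.50; interest $93.79 → $7,308.29; payment $913.54; balance $6,394.75
Payment period 2: opening $6,394.75; interest $93.79 → $6,488.54; payment $926.93; balance $5,561.61
Payment period 3: opening $5,561.61; interest $93.79 → $5,655.40; payment $942.57; balance $4,712.83
Payment period 4: opening $4,712.83; interest $93.79 → $4,806.62; payment $961.32; balance $3,845.30
Payment period 5: opening $3,845.30; interest $93.79 → $3,939.09; payment $984.77; balance $2,954.32
Payment period 6: opening $2,954.32; interest $93.79 → $3,048.11; payment $1,016.04; balance $2,032.07
Payment period 7: opening $2,032.07; interest $93.79 → $2,125.86; payment $1,062.93; balance $1,062.93
Payment period 8: opening $1,062.93; interest $93.79 → $1,156.72; payment $1,156.72; balance $0.00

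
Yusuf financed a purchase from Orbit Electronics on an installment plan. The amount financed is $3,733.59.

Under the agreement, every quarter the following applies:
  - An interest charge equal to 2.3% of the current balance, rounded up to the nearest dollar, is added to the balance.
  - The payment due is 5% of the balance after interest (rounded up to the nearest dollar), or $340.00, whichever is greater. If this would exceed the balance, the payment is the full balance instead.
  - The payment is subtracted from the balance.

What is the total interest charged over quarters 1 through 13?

Quarter 1: $3,733.59 +$86.00 interest = $3,819.59; pay $340.00 → $3,479.59
Quarter 2: $3,479.59 +$81.00 interest = $3,560.59; pay $340.00 → $3,220.59
Quarter 3: $3,220.59 +$75.00 interest = $3,295.59; pay $340.00 → $2,955.59
Quarter 4: $2,955.59 +$68.00 interest = $3,023.59; pay $340.00 → $2,683.59
Quarter 5: $2,683.59 +$62.00 interest = $2,745.59; pay $340.00 → $2,405.59
Quarter 6: $2,405.59 +$56.00 interest = $2,461.59; pay $340.00 → $2,121.59
Quarter 7: $2,121.59 +$49.00 interest = $2,170.59; pay $340.00 → $1,830.59
Quarter 8: $1,830.59 +$43.00 interest = $1,873.59; pay $340.00 → $1,533.59
Quarter 9: $1,533.59 +$36.00 interest = $1,569.59; pay $340.00 → $1,229.59
Quarter 10: $1,229.59 +$29.00 interest = $1,258.59; pay $340.00 → $918.59
Quarter 11: $918.59 +$22.00 interest = $940.59; pay $340.00 → $600.59
Quarter 12: $600.59 +$14.00 interest = $614.59; pay $340.00 → $274.59
Quarter 13: $274.59 +$7.00 interest = $281.59; pay $281.59 → $0.00
Total interest: $86.00 + $81.00 + $75.00 + $68.00 + $62.00 + $56.00 + $49.00 + $43.00 + $36.00 + $29.00 + $22.00 + $14.00 + $7.00 = $628.00

$628.00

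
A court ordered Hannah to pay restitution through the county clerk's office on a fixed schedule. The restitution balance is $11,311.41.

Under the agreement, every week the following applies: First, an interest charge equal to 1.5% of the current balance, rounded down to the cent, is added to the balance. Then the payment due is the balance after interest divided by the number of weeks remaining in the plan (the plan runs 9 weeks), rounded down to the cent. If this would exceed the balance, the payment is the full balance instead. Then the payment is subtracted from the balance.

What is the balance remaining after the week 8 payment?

Week 1: opening $11,311.41; interest $169.67 → $11,481.08; payment $1,275.67; balance $10,205.41
Week 2: opening $10,205.41; interest $153.08 → $10,358.49; payment $1,294.81; balance $9,063.68
Week 3: opening $9,063.68; interest $135.95 → $9,199.63; payment $1,314.23; balance $7,885.40
Week 4: opening $7,885.40; interest $118.28 → $8,003.68; payment $1,333.94; balance $6,669.74
Week 5: opening $6,669.74; interest $100.04 → $6,769.78; payment $1,353.95; balance $5,415.83
Week 6: opening $5,415.83; interest $81.23 → $5,497.06; payment $1,374.26; balance $4,122.80
Week 7: opening $4,122.80; interest $61.84 → $4,184.64; payment $1,394.88; balance $2,789.76
Week 8: opening $2,789.76; interest $41.84 → $2,831.60; payment $1,415.80; balance $1,415.80

$1,415.80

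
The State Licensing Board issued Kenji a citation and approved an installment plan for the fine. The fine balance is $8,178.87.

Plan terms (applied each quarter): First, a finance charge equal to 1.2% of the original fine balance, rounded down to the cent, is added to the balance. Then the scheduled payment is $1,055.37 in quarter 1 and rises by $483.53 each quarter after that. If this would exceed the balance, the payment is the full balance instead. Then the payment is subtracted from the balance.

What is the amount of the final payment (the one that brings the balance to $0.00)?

$1,546.91

Quarter 1: $8,178.87 +$98.14 interest = $8,277.01; pay $1,055.37 → $7,221.64
Quarter 2: $7,221.64 +$98.14 interest = $7,319.78; pay $1,538.90 → $5,780.88
Quarter 3: $5,780.88 +$98.14 interest = $5,879.02; pay $2,022.43 → $3,856.59
Quarter 4: $3,856.59 +$98.14 interest = $3,954.73; pay $2,505.96 → $1,448.77
Quarter 5: $1,448.77 +$98.14 interest = $1,546.91; pay $1,546.91 → $0.00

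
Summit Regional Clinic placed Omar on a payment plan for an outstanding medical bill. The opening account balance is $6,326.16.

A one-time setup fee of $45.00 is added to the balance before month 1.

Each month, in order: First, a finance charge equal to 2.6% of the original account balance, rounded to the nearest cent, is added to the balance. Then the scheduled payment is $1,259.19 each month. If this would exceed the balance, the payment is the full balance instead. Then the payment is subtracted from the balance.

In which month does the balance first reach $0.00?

# | Opening | Interest | Payment | End bal
1 | $6,371.16 | $164.48 | $1,259.19 | $5,276.45
2 | $5,276.45 | $164.48 | $1,259.19 | $4,181.74
3 | $4,181.74 | $164.48 | $1,259.19 | $3,087.03
4 | $3,087.03 | $164.48 | $1,259.19 | $1,992.32
5 | $1,992.32 | $164.48 | $1,259.19 | $897.61
6 | $897.61 | $164.48 | $1,062.09 | $0.00
Balance reaches $0.00 in month 6.

6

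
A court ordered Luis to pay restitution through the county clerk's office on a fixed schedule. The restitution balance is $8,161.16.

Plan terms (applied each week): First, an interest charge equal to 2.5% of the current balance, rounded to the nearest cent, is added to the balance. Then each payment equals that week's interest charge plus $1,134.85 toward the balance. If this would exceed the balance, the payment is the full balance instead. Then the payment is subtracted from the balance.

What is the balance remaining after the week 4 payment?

$3,621.76

Week 1: $8,161.16 +$204.03 interest = $8,365.19; pay $1,338.88 → $7,026.31
Week 2: $7,026.31 +$175.66 interest = $7,201.97; pay $1,310.51 → $5,891.46
Week 3: $5,891.46 +$147.29 interest = $6,038.75; pay $1,282.14 → $4,756.61
Week 4: $4,756.61 +$118.92 interest = $4,875.53; pay $1,253.77 → $3,621.76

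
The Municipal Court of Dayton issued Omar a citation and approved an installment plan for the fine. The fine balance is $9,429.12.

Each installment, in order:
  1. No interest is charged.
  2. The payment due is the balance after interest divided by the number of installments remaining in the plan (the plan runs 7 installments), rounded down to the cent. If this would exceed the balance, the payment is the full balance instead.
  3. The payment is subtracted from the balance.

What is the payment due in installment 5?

# | Opening | Payment | End bal
1 | $9,429.12 | $1,347.01 | $8,082.11
2 | $8,082.11 | $1,347.01 | $6,735.10
3 | $6,735.10 | $1,347.02 | $5,388.08
4 | $5,388.08 | $1,347.02 | $4,041.06
5 | $4,041.06 | $1,347.02 | $2,694.04

$1,347.02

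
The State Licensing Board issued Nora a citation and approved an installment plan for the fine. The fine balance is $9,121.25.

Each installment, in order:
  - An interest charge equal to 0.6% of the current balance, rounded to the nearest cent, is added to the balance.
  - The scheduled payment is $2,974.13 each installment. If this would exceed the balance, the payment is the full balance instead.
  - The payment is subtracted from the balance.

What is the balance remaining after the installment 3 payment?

Installment 1: $9,121.25 +$54.73 interest = $9,175.98; pay $2,974.13 → $6,201.85
Installment 2: $6,201.85 +$37.21 interest = $6,239.06; pay $2,974.13 → $3,264.93
Installment 3: $3,264.93 +$19.59 interest = $3,284.52; pay $2,974.13 → $310.39

$310.39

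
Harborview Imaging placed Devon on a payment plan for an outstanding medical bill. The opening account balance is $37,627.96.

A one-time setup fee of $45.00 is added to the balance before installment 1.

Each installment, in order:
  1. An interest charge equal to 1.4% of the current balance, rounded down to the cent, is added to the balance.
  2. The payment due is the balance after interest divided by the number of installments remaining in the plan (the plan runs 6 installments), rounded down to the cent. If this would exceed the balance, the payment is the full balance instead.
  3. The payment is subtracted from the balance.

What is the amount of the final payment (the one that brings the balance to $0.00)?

$6,825.06

Installment 1: $37,672.96 +$527.42 interest = $38,200.38; pay $6,366.73 → $31,833.65
Installment 2: $31,833.65 +$445.67 interest = $32,279.32; pay $6,455.86 → $25,823.46
Installment 3: $25,823.46 +$361.52 interest = $26,184.98; pay $6,546.24 → $19,638.74
Installment 4: $19,638.74 +$274.94 interest = $19,913.68; pay $6,637.89 → $13,275.79
Installment 5: $13,275.79 +$185.86 interest = $13,461.65; pay $6,730.82 → $6,730.83
Installment 6: $6,730.83 +$94.23 interest = $6,825.06; pay $6,825.06 → $0.00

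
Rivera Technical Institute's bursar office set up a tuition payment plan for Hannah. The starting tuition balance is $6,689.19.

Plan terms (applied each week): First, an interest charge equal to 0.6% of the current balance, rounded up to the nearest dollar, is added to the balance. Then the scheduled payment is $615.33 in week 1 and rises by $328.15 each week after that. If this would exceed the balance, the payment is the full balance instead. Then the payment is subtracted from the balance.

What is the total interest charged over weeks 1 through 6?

$152.00

# | Opening | Interest | Payment | End bal
1 | $6,689.19 | $41.00 | $615.33 | $6,114.86
2 | $6,114.86 | $37.00 | $943.48 | $5,208.38
3 | $5,208.38 | $32.00 | $1,271.63 | $3,968.75
4 | $3,968.75 | $24.00 | $1,599.78 | $2,392.97
5 | $2,392.97 | $15.00 | $1,927.93 | $480.04
6 | $480.04 | $3.00 | $483.04 | $0.00
Total interest: $41.00 + $37.00 + $32.00 + $24.00 + $15.00 + $3.00 = $152.00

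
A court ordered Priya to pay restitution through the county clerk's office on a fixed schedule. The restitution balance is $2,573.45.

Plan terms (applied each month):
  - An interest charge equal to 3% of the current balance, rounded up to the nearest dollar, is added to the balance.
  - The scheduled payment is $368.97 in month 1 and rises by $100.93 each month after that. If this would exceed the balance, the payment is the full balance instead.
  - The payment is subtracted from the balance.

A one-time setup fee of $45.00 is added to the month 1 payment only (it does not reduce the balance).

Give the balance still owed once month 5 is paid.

Month 1: $2,573.45 +$78.00 interest = $2,651.45; pay $368.97 (+ $45.00 fee) → $2,282.48
Month 2: $2,282.48 +$69.00 interest = $2,351.48; pay $469.90 → $1,881.58
Month 3: $1,881.58 +$57.00 interest = $1,938.58; pay $570.83 → $1,367.75
Month 4: $1,367.75 +$42.00 interest = $1,409.75; pay $671.76 → $737.99
Month 5: $737.99 +$23.00 interest = $760.99; pay $760.99 → $0.00

$0.00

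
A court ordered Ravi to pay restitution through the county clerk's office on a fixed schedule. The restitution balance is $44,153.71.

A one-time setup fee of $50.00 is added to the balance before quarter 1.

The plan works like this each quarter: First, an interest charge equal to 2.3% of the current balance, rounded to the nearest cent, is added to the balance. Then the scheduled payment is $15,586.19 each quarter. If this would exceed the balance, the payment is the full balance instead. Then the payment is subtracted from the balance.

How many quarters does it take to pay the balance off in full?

# | Opening | Interest | Payment | End bal
1 | $44,203.71 | $1,016.69 | $15,586.19 | $29,634.21
2 | $29,634.21 | $681.59 | $15,586.19 | $14,729.61
3 | $14,729.61 | $338.78 | $15,068.39 | $0.00
Balance reaches $0.00 in quarter 3.

3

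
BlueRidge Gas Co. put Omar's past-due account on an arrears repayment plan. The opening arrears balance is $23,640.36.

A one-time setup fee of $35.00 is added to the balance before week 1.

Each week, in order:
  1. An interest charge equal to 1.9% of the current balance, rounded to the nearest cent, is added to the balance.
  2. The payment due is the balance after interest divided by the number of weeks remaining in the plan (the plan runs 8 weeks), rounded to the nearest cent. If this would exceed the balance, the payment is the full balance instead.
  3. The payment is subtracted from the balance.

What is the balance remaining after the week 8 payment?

Week 1: opening $23,675.36; interest $449.83 → $24,125.19; payment $3,015.65; balance $21,109.54
Week 2: opening $21,109.54; interest $401.08 → $21,510.62; payment $3,072.95; balance $18,437.67
Week 3: opening $18,437.67; interest $350.32 → $18,787.99; payment $3,131.33; balance $15,656.66
Week 4: opening $15,656.66; interest $297.48 → $15,954.14; payment $3,190.83; balance $12,763.31
Week 5: opening $12,763.31; interest $242.50 → $13,005.81; payment $3,251.45; balance $9,754.36
Week 6: opening $9,754.36; interest $185.33 → $9,939.69; payment $3,313.23; balance $6,626.46
Week 7: opening $6,626.46; interest $125.90 → $6,752.36; payment $3,376.18; balance $3,376.18
Week 8: opening $3,376.18; interest $64.15 → $3,440.33; payment $3,440.33; balance $0.00

$0.00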